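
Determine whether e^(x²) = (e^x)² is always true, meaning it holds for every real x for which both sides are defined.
Claim: e^(x²) = (e^x)².
Test a specific point where both sides are defined: x = 1/2.
LHS = e^(x²) ≈ 1.2840
RHS = (e^x)² ≈ 2.7183
Since 1.2840 ≠ 2.7183, the equation fails at this point, so it cannot hold for every real x for which both sides are defined.
(e^x)² = e^(2x), and 2x ≠ x² in general.

Conclusion: No, this is NOT an identity.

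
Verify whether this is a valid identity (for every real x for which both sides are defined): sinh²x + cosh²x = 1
Claim: sinh²x + cosh²x = 1.
Test a specific point where both sides are defined: x = 4.
LHS = sinh²x + cosh²x ≈ 1490.4792
RHS = 1 ≈ 1.0000
Since 1490.4792 ≠ 1.0000, the equation fails at this point, so it cannot hold for every real x for which both sides are defined.
The correct hyperbolic identity is cosh²x - sinh²x = 1 (a difference); the sum sinh²x + cosh²x equals cosh(2x).

Conclusion: No, this is NOT an identity.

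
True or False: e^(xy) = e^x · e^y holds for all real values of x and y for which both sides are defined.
Claim: e^(xy) = e^x · e^y.
Test a specific point where both sides are defined: x = -2, y = 3/2.
LHS = e^(xy) ≈ 0.0498
RHS = e^x · e^y ≈ 0.6065
Since 0.0498 ≠ 0.6065, the equation fails at this point, so it cannot hold for all real values of x and y for which both sides are defined.
e^x · e^y = e^(x+y), not e^(xy).

Conclusion: False.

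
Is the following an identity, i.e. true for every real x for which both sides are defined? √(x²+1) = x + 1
No, this is NOT an identity.

Claim: √(x²+1) = x + 1.
Test a specific point where both sides are defined: x = -1.
LHS = √(x²+1) ≈ 1.4142
RHS = x + 1 ≈ 0.0000
Since 1.4142 ≠ 0.0000, the equation fails at this point, so it cannot hold for every real x for which both sides are defined.
(x+1)² = x² + 2x + 1 ≠ x² + 1 unless x = 0.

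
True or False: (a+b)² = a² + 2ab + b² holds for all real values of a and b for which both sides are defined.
Claim: (a+b)² = a² + 2ab + b².
Reasoning: Expand: (a+b)² = (a+b)(a+b) = a·a + a·b + b·a + b·b = a² + 2ab + b².
So the two sides agree for all real values of a and b for which both sides are defined.

Conclusion: True.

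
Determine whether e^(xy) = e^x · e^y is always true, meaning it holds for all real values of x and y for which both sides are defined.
Claim: e^(xy) = e^x · e^y.
Test a specific point where both sides are defined: x = -3, y = -1.
LHS = e^(xy) ≈ 20.0855
RHS = e^x · e^y ≈ 0.0183
Since 20.0855 ≠ 0.0183, the equation fails at this point, so it cannot hold for all real values of x and y for which both sides are defined.
e^x · e^y = e^(x+y), not e^(xy).

Conclusion: No, this is NOT an identity.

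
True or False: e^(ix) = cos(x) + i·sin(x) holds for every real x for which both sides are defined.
True.

Claim: e^(ix) = cos(x) + i·sin(x).
Reasoning: Euler's formula. Expand e^(ix) = Σ (ix)^k / k!. Since i² = -1, the even-k terms are Σ (-1)^m x^(2m)/(2m)! = cos(x) and the odd-k terms are i · Σ (-1)^m x^(2m+1)/(2m+1)! = i·sin(x).
So the two sides agree for every real x for which both sides are defined.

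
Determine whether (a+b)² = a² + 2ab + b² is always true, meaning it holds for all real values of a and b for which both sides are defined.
Yes, this is an identity.

Claim: (a+b)² = a² + 2ab + b².
Reasoning: Expand: (a+b)² = (a+b)(a+b) = a·a + a·b + b·a + b·b = a² + 2ab + b².
So the two sides agree for all real values of a and b for which both sides are defined.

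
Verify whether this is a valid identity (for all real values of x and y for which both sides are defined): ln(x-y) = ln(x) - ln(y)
No, this is NOT an identity.

Claim: ln(x-y) = ln(x) - ln(y).
Test a specific point where both sides are defined: x = 1, y = 1/2.
LHS = ln(x-y) ≈ -0.6931
RHS = ln(x) - ln(y) ≈ 0.6931
Since -0.6931 ≠ 0.6931, the equation fails at this point, so it cannot hold for all real values of x and y for which both sides are defined.
ln(x) - ln(y) = ln(x/y), not ln(x-y).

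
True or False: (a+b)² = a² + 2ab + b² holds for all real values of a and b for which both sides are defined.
True.

Claim: (a+b)² = a² + 2ab + b².
Reasoning: Expand: (a+b)² = (a+b)(a+b) = a·a + a·b + b·a + b·b = a² + 2ab + b².
So the two sides agree for all real values of a and b for which both sides are defined.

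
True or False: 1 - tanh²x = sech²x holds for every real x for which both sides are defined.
True.

Claim: 1 - tanh²x = sech²x.
Reasoning: Divide cosh²x - sinh²x = 1 through by cosh²x (never zero): 1 - tanh²x = 1/cosh²x = sech²x.
So the two sides agree for every real x for which both sides are defined.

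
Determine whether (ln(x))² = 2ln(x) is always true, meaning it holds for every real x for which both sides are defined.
No, this is NOT an identity.

Claim: (ln(x))² = 2ln(x).
Test a specific point where both sides are defined: x = 2.
LHS = (ln(x))² ≈ 0.4805
RHS = 2ln(x) ≈ 1.3863
Since 0.4805 ≠ 1.3863, the equation fails at this point, so it cannot hold for every real x for which both sides are defined.
2ln(x) equals ln(x²), which is not the same as (ln x)².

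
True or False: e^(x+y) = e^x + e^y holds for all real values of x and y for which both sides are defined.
Claim: e^(x+y) = e^x + e^y.
Test a specific point where both sides are defined: x = -1, y = 3/2.
LHS = e^(x+y) ≈ 1.6487
RHS = e^x + e^y ≈ 4.8496
Since 1.6487 ≠ 4.8496, the equation fails at this point, so it cannot hold for all real values of x and y for which both sides are defined.
The correct rule is e^(x+y) = e^x · e^y (a product, not a sum).

Conclusion: False.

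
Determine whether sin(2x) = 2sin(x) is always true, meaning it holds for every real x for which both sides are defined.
No, this is NOT an identity.

Claim: sin(2x) = 2sin(x).
Test a specific point where both sides are defined: x = -π/6.
LHS = sin(2x) ≈ -0.8660
RHS = 2sin(x) ≈ -1.0000
Since -0.8660 ≠ -1.0000, the equation fails at this point, so it cannot hold for every real x for which both sides are defined.
The correct double-angle formula is sin(2x) = 2sin(x)cos(x).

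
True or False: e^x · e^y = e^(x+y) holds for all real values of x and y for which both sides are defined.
True.

Claim: e^x · e^y = e^(x+y).
Reasoning: This is the law of exponents for a common base: multiplying powers adds exponents. E.g. from the series, (Σ x^j/j!)(Σ y^k/k!) = Σ_m (Σ_{j+k=m} x^j y^k/(j!k!)) = Σ_m (x+y)^m/m! by the binomial theorem.
So the two sides agree for all real values of x and y for which both sides are defined.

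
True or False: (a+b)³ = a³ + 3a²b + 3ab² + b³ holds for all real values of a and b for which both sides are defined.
True.

Claim: (a+b)³ = a³ + 3a²b + 3ab² + b³.
Reasoning: (a+b)³ = (a+b)(a+b)² = (a+b)(a² + 2ab + b²) = a³ + 2a²b + ab² + a²b + 2ab² + b³ = a³ + 3a²b + 3ab² + b³.
So the two sides agree for all real values of a and b for which both sides are defined.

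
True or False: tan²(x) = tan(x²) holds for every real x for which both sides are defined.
False.

Claim: tan²(x) = tan(x²).
Test a specific point where both sides are defined: x = -π/4.
LHS = tan²(x) ≈ 1.0000
RHS = tan(x²) ≈ 0.7092
Since 1.0000 ≠ 0.7092, the equation fails at this point, so it cannot hold for every real x for which both sides are defined.
tan²(x) means (tan x)², squaring the output; tan(x²) squares the input. These are different functions.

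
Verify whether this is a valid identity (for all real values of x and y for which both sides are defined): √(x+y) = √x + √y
No, this is NOT an identity.

Claim: √(x+y) = √x + √y.
Test a specific point where both sides are defined: x = 5, y = 2.
LHS = √(x+y) ≈ 2.6458
RHS = √x + √y ≈ 3.6503
Since 2.6458 ≠ 3.6503, the equation fails at this point, so it cannot hold for all real values of x and y for which both sides are defined.
Squaring the right side gives x + 2√(xy) + y, not x + y.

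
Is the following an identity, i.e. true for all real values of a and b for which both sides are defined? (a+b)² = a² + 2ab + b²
Claim: (a+b)² = a² + 2ab + b².
Reasoning: Expand: (a+b)² = (a+b)(a+b) = a·a + a·b + b·a + b·b = a² + 2ab + b².
So the two sides agree for all real values of a and b for which both sides are defined.

Conclusion: Yes, this is an identity.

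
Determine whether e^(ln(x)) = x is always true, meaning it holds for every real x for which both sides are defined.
Yes, this is an identity.

Claim: e^(ln(x)) = x.
Reasoning: For x > 0, ln(x) is by definition the exponent p such that e^p = x. Raising e to that exponent therefore returns x: e^(ln x) = x.
So the two sides agree for every real x for which both sides are defined.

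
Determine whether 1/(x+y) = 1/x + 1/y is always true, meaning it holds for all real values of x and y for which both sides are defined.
No, this is NOT an identity.

Claim: 1/(x+y) = 1/x + 1/y.
Test a specific point where both sides are defined: x = -3, y = 2.
LHS = 1/(x+y) ≈ -1.0000
RHS = 1/x + 1/y ≈ 0.1667
Since -1.0000 ≠ 0.1667, the equation fails at this point, so it cannot hold for all real values of x and y for which both sides are defined.
1/x + 1/y = (x+y)/(xy), which is not 1/(x+y).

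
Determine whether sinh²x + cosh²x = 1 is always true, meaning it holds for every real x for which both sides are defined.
Claim: sinh²x + cosh²x = 1.
Test a specific point where both sides are defined: x = 1.
LHS = sinh²x + cosh²x ≈ 3.7622
RHS = 1 ≈ 1.0000
Since 3.7622 ≠ 1.0000, the equation fails at this point, so it cannot hold for every real x for which both sides are defined.
The correct hyperbolic identity is cosh²x - sinh²x = 1 (a difference); the sum sinh²x + cosh²x equals cosh(2x).

Conclusion: No, this is NOT an identity.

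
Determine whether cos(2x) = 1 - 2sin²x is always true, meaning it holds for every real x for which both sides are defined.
Yes, this is an identity.

Claim: cos(2x) = 1 - 2sin²x.
Reasoning: cos(2x) = cos²x - sin²x. Replace cos²x by 1 - sin²x: (1 - sin²x) - sin²x = 1 - 2sin²x.
So the two sides agree for every real x for which both sides are defined.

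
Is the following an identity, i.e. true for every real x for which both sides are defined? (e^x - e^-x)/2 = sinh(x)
Claim: (e^x - e^-x)/2 = sinh(x).
Reasoning: This is exactly the definition of the hyperbolic sine: sinh(x) := (e^x - e^-x)/2.
So the two sides agree for every real x for which both sides are defined.

Conclusion: Yes, this is an identity.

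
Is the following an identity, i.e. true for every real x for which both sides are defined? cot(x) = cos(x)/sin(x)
Yes, this is an identity.

Claim: cot(x) = cos(x)/sin(x).
Reasoning: cot(x) is defined as 1/tan(x) = 1/(sin(x)/cos(x)) = cos(x)/sin(x), wherever sin(x) ≠ 0.
So the two sides agree for every real x for which both sides are defined.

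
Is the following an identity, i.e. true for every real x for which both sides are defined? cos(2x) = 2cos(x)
No, this is NOT an identity.

Claim: cos(2x) = 2cos(x).
Test a specific point where both sides are defined: x = -π/3.
LHS = cos(2x) ≈ -0.5000
RHS = 2cos(x) ≈ 1.0000
Since -0.5000 ≠ 1.0000, the equation fails at this point, so it cannot hold for every real x for which both sides are defined.
The correct double-angle formula is cos(2x) = cos²x - sin²x.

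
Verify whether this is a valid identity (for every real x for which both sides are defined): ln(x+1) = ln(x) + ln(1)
No, this is NOT an identity.

Claim: ln(x+1) = ln(x) + ln(1).
Test a specific point where both sides are defined: x = 2.
LHS = ln(x+1) ≈ 1.0986
RHS = ln(x) + ln(1) ≈ 0.6931
Since 1.0986 ≠ 0.6931, the equation fails at this point, so it cannot hold for every real x for which both sides are defined.
ln(1) = 0, so the right side is just ln(x), which differs from ln(x+1).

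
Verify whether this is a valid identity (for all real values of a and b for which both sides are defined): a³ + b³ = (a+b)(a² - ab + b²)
Yes, this is an identity.

Claim: a³ + b³ = (a+b)(a² - ab + b²).
Reasoning: Expand the right side: (a+b)(a² - ab + b²) = a³ - a²b + ab² + a²b - ab² + b³ = a³ + b³ (the middle terms cancel in pairs).
So the two sides agree for all real values of a and b for which both sides are defined.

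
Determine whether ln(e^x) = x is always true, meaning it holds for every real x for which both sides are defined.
Yes, this is an identity.

Claim: ln(e^x) = x.
Reasoning: ln is the inverse of the exponential: ln(e^x) asks for the exponent p with e^p = e^x, and since e^p is one-to-one that exponent is p = x.
So the two sides agree for every real x for which both sides are defined.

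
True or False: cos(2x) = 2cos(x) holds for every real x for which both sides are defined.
False.

Claim: cos(2x) = 2cos(x).
Test a specific point where both sides are defined: x = π/4.
LHS = cos(2x) ≈ 0.0000
RHS = 2cos(x) ≈ 1.4142
Since 0.0000 ≠ 1.4142, the equation fails at this point, so it cannot hold for every real x for which both sides are defined.
The correct double-angle formula is cos(2x) = cos²x - sin²x.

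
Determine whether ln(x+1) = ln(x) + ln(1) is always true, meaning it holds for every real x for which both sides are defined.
No, this is NOT an identity.

Claim: ln(x+1) = ln(x) + ln(1).
Test a specific point where both sides are defined: x = 3/2.
LHS = ln(x+1) ≈ 0.9163
RHS = ln(x) + ln(1) ≈ 0.4055
Since 0.9163 ≠ 0.4055, the equation fails at this point, so it cannot hold for every real x for which both sides are defined.
ln(1) = 0, so the right side is just ln(x), which differs from ln(x+1).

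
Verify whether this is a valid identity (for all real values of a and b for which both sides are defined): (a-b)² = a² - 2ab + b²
Yes, this is an identity.

Claim: (a-b)² = a² - 2ab + b².
Reasoning: Expand: (a-b)² = (a-b)(a-b) = a·a - a·b - b·a + b·b = a² - 2ab + b².
So the two sides agree for all real values of a and b for which both sides are defined.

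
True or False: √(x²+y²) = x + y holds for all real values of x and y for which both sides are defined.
False.

Claim: √(x²+y²) = x + y.
Test a specific point where both sides are defined: x = -2, y = 1.
LHS = √(x²+y²) ≈ 2.2361
RHS = x + y ≈ -1.0000
Since 2.2361 ≠ -1.0000, the equation fails at this point, so it cannot hold for all real values of x and y for which both sides are defined.
(x+y)² = x² + 2xy + y², not x² + y², so the square root does not split this way.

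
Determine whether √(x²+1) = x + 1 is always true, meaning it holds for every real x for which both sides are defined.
Claim: √(x²+1) = x + 1.
Test a specific point where both sides are defined: x = 1/2.
LHS = √(x²+1) ≈ 1.1180
RHS = x + 1 ≈ 1.5000
Since 1.1180 ≠ 1.5000, the equation fails at this point, so it cannot hold for every real x for which both sides are defined.
(x+1)² = x² + 2x + 1 ≠ x² + 1 unless x = 0.

Conclusion: No, this is NOT an identity.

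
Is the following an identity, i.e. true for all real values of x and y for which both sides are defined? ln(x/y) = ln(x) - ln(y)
Yes, this is an identity.

Claim: ln(x/y) = ln(x) - ln(y).
Reasoning: Both sides are simultaneously defined only when x, y > 0. Write x = e^p, y = e^q. Then x/y = e^(p-q), so ln(x/y) = p - q = ln(x) - ln(y).
So the two sides agree for all real values of x and y for which both sides are defined.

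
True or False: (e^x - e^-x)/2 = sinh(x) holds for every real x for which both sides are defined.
Claim: (e^x - e^-x)/2 = sinh(x).
Reasoning: This is exactly the definition of the hyperbolic sine: sinh(x) := (e^x - e^-x)/2.
So the two sides agree for every real x for which both sides are defined.

Conclusion: True.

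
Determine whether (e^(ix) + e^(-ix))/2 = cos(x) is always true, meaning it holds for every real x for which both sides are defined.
Yes, this is an identity.

Claim: (e^(ix) + e^(-ix))/2 = cos(x).
Reasoning: By Euler's formula e^(ix) = cos(x) + i·sin(x) and e^(-ix) = cos(x) - i·sin(x). Adding cancels the sine terms: e^(ix) + e^(-ix) = 2cos(x); divide by 2.
So the two sides agree for every real x for which both sides are defined.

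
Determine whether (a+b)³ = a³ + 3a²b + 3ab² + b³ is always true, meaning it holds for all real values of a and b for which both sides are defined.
Claim: (a+b)³ = a³ + 3a²b + 3ab² + b³.
Reasoning: (a+b)³ = (a+b)(a+b)² = (a+b)(a² + 2ab + b²) = a³ + 2a²b + ab² + a²b + 2ab² + b³ = a³ + 3a²b + 3ab² + b³.
So the two sides agree for all real values of a and b for which both sides are defined.

Conclusion: Yes, this is an identity.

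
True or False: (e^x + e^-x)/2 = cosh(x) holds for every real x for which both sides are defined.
Claim: (e^x + e^-x)/2 = cosh(x).
Reasoning: This is exactly the definition of the hyperbolic cosine: cosh(x) := (e^x + e^-x)/2.
So the two sides agree for every real x for which both sides are defined.

Conclusion: True.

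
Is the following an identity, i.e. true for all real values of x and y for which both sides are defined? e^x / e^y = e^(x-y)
Yes, this is an identity.

Claim: e^x / e^y = e^(x-y).
Reasoning: 1/e^y = e^(-y), so e^x / e^y = e^x · e^(-y) = e^(x + (-y)) = e^(x-y) by the product rule for exponents.
So the two sides agree for all real values of x and y for which both sides are defined.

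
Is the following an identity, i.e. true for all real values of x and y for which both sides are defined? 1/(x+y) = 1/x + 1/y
No, this is NOT an identity.

Claim: 1/(x+y) = 1/x + 1/y.
Test a specific point where both sides are defined: x = 3, y = -2.
LHS = 1/(x+y) ≈ 1.0000
RHS = 1/x + 1/y ≈ -0.1667
Since 1.0000 ≠ -0.1667, the equation fails at this point, so it cannot hold for all real values of x and y for which both sides are defined.
1/x + 1/y = (x+y)/(xy), which is not 1/(x+y).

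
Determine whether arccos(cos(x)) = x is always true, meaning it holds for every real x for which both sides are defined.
No, this is NOT an identity.

Claim: arccos(cos(x)) = x.
Test a specific point where both sides are defined: x = -π/4.
LHS = arccos(cos(x)) ≈ 0.7854
RHS = x ≈ -0.7854
Since 0.7854 ≠ -0.7854, the equation fails at this point, so it cannot hold for every real x for which both sides are defined.
arccos only returns values in [0, π], so arccos(cos(x)) = x holds only for x in that interval, not for all real x.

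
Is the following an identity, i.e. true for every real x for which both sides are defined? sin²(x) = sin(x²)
No, this is NOT an identity.

Claim: sin²(x) = sin(x²).
Test a specific point where both sides are defined: x = 3π/4.
LHS = sin²(x) ≈ 0.5000
RHS = sin(x²) ≈ -0.6680
Since 0.5000 ≠ -0.6680, the equation fails at this point, so it cannot hold for every real x for which both sides are defined.
sin²(x) means (sin x)², squaring the output; sin(x²) squares the input. These are different functions.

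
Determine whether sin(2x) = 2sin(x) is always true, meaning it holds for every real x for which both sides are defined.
Claim: sin(2x) = 2sin(x).
Test a specific point where both sides are defined: x = 3π/4.
LHS = sin(2x) ≈ -1.0000
RHS = 2sin(x) ≈ 1.4142
Since -1.0000 ≠ 1.4142, the equation fails at this point, so it cannot hold for every real x for which both sides are defined.
The correct double-angle formula is sin(2x) = 2sin(x)cos(x).

Conclusion: No, this is NOT an identity.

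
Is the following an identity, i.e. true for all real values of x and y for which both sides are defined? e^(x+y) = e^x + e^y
No, this is NOT an identity.

Claim: e^(x+y) = e^x + e^y.
Test a specific point where both sides are defined: x = 1, y = 4.
LHS = e^(x+y) ≈ 148.4132
RHS = e^x + e^y ≈ 57.3164
Since 148.4132 ≠ 57.3164, the equation fails at this point, so it cannot hold for all real values of x and y for which both sides are defined.
The correct rule is e^(x+y) = e^x · e^y (a product, not a sum).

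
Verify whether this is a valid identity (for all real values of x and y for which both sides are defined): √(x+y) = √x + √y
Claim: √(x+y) = √x + √y.
Test a specific point where both sides are defined: x = 5, y = 1/2.
LHS = √(x+y) ≈ 2.3452
RHS = √x + √y ≈ 2.9432
Since 2.3452 ≠ 2.9432, the equation fails at this point, so it cannot hold for all real values of x and y for which both sides are defined.
Squaring the right side gives x + 2√(xy) + y, not x + y.

Conclusion: No, this is NOT an identity.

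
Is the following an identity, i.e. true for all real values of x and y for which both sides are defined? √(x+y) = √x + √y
Claim: √(x+y) = √x + √y.
Test a specific point where both sides are defined: x = 5, y = 5.
LHS = √(x+y) ≈ 3.1623
RHS = √x + √y ≈ 4.4721
Since 3.1623 ≠ 4.4721, the equation fails at this point, so it cannot hold for all real values of x and y for which both sides are defined.
Squaring the right side gives x + 2√(xy) + y, not x + y.

Conclusion: No, this is NOT an identity.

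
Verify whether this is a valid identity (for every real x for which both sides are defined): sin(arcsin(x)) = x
Claim: sin(arcsin(x)) = x.
Reasoning: For -1 ≤ x ≤ 1 (where arcsin is defined), arcsin(x) is by definition an angle whose sine equals x. Taking the sine of that angle returns x. (Note the other order, arcsin(sin x) = x, is NOT an identity.)
So the two sides agree for every real x for which both sides are defined.

Conclusion: Yes, this is an identity.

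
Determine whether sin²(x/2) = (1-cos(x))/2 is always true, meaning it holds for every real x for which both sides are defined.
Claim: sin²(x/2) = (1-cos(x))/2.
Reasoning: Use cos(2θ) = 1 - 2sin²θ with θ = x/2: cos(x) = 1 - 2sin²(x/2). Solving for sin²(x/2) gives (1 - cos(x))/2.
So the two sides agree for every real x for which both sides are defined.

Conclusion: Yes, this is an identity.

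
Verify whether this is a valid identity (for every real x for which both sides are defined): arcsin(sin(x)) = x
Claim: arcsin(sin(x)) = x.
Test a specific point where both sides are defined: x = 3π/4.
LHS = arcsin(sin(x)) ≈ 0.7854
RHS = x ≈ 2.3562
Since 0.7854 ≠ 2.3562, the equation fails at this point, so it cannot hold for every real x for which both sides are defined.
arcsin only returns values in [-π/2, π/2], so arcsin(sin(x)) = x holds only for x in that interval, not for all real x.

Conclusion: No, this is NOT an identity.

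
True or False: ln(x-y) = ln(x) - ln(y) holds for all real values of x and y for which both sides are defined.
Claim: ln(x-y) = ln(x) - ln(y).
Test a specific point where both sides are defined: x = 2, y = 1.
LHS = ln(x-y) ≈ 0.0000
RHS = ln(x) - ln(y) ≈ 0.6931
Since 0.0000 ≠ 0.6931, the equation fails at this point, so it cannot hold for all real values of x and y for which both sides are defined.
ln(x) - ln(y) = ln(x/y), not ln(x-y).

Conclusion: False.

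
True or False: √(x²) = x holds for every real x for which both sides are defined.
False.

Claim: √(x²) = x.
Test a specific point where both sides are defined: x = -3.
LHS = √(x²) ≈ 3.0000
RHS = x ≈ -3.0000
Since 3.0000 ≠ -3.0000, the equation fails at this point, so it cannot hold for every real x for which both sides are defined.
√(x²) = |x|, which differs from x whenever x < 0 (both sides are defined for every real x).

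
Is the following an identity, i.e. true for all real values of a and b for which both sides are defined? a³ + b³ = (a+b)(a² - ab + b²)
Yes, this is an identity.

Claim: a³ + b³ = (a+b)(a² - ab + b²).
Reasoning: Expand the right side: (a+b)(a² - ab + b²) = a³ - a²b + ab² + a²b - ab² + b³ = a³ + b³ (the middle terms cancel in pairs).
So the two sides agree for all real values of a and b for which both sides are defined.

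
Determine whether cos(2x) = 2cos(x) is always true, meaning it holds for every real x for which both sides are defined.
No, this is NOT an identity.

Claim: cos(2x) = 2cos(x).
Test a specific point where both sides are defined: x = π/6.
LHS = cos(2x) ≈ 0.5000
RHS = 2cos(x) ≈ 1.7321
Since 0.5000 ≠ 1.7321, the equation fails at this point, so it cannot hold for every real x for which both sides are defined.
The correct double-angle formula is cos(2x) = cos²x - sin²x.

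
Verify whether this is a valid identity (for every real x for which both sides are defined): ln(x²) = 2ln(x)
Claim: ln(x²) = 2ln(x).
Reasoning: The right side requires x > 0. For x > 0, x² = (e^(ln x))² = e^(2ln x), so ln(x²) = 2ln(x). (For x < 0 the right side is undefined, so those values are outside the claim.)
So the two sides agree for every real x for which both sides are defined.

Conclusion: Yes, this is an identity.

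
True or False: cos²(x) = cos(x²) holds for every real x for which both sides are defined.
False.

Claim: cos²(x) = cos(x²).
Test a specific point where both sides are defined: x = π/4.
LHS = cos²(x) ≈ 0.5000
RHS = cos(x²) ≈ 0.8157
Since 0.5000 ≠ 0.8157, the equation fails at this point, so it cannot hold for every real x for which both sides are defined.
cos²(x) means (cos x)², squaring the output; cos(x²) squares the input. These are different functions.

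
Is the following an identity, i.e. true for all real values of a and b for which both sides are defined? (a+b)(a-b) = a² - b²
Yes, this is an identity.

Claim: (a+b)(a-b) = a² - b².
Reasoning: Expand: (a+b)(a-b) = a² - ab + ba - b² = a² - b² (the cross terms cancel).
So the two sides agree for all real values of a and b for which both sides are defined.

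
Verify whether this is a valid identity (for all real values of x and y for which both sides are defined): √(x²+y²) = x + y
No, this is NOT an identity.

Claim: √(x²+y²) = x + y.
Test a specific point where both sides are defined: x = -2, y = 2.
LHS = √(x²+y²) ≈ 2.8284
RHS = x + y ≈ 0.0000
Since 2.8284 ≠ 0.0000, the equation fails at this point, so it cannot hold for all real values of x and y for which both sides are defined.
(x+y)² = x² + 2xy + y², not x² + y², so the square root does not split this way.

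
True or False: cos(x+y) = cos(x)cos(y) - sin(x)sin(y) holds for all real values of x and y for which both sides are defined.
True.

Claim: cos(x+y) = cos(x)cos(y) - sin(x)sin(y).
Reasoning: By Euler's formula e^(i(x+y)) = e^(ix)·e^(iy) = (cos x + i·sin x)(cos y + i·sin y). The real part of the left side is cos(x+y); the real part of the product is cos(x)cos(y) - sin(x)sin(y) (since i·i = -1).
So the two sides agree for all real values of x and y for which both sides are defined.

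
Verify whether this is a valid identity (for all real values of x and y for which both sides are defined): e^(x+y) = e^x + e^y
Claim: e^(x+y) = e^x + e^y.
Test a specific point where both sides are defined: x = -1, y = 1.
LHS = e^(x+y) ≈ 1.0000
RHS = e^x + e^y ≈ 3.0862
Since 1.0000 ≠ 3.0862, the equation fails at this point, so it cannot hold for all real values of x and y for which both sides are defined.
The correct rule is e^(x+y) = e^x · e^y (a product, not a sum).

Conclusion: No, this is NOT an identity.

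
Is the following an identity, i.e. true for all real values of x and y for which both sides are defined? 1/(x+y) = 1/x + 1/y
Claim: 1/(x+y) = 1/x + 1/y.
Test a specific point where both sides are defined: x = 3, y = 3/2.
LHS = 1/(x+y) ≈ 0.2222
RHS = 1/x + 1/y ≈ 1.0000
Since 0.2222 ≠ 1.0000, the equation fails at this point, so it cannot hold for all real values of x and y for which both sides are defined.
1/x + 1/y = (x+y)/(xy), which is not 1/(x+y).

Conclusion: No, this is NOT an identity.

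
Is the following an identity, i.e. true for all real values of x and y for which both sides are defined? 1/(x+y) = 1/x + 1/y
Claim: 1/(x+y) = 1/x + 1/y.
Test a specific point where both sides are defined: x = -1, y = 2.
LHS = 1/(x+y) ≈ 1.0000
RHS = 1/x + 1/y ≈ -0.5000
Since 1.0000 ≠ -0.5000, the equation fails at this point, so it cannot hold for all real values of x and y for which both sides are defined.
1/x + 1/y = (x+y)/(xy), which is not 1/(x+y).

Conclusion: No, this is NOT an identity.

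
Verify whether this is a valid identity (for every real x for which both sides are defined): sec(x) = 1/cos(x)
Yes, this is an identity.

Claim: sec(x) = 1/cos(x).
Reasoning: sec(x) is by definition the reciprocal of cos(x), wherever cos(x) ≠ 0.
So the two sides agree for every real x for which both sides are defined.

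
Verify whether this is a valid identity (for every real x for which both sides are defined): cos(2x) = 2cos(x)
No, this is NOT an identity.

Claim: cos(2x) = 2cos(x).
Test a specific point where both sides are defined: x = π/4.
LHS = cos(2x) ≈ 0.0000
RHS = 2cos(x) ≈ 1.4142
Since 0.0000 ≠ 1.4142, the equation fails at this point, so it cannot hold for every real x for which both sides are defined.
The correct double-angle formula is cos(2x) = cos²x - sin²x.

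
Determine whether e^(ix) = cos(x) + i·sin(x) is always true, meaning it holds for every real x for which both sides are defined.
Claim: e^(ix) = cos(x) + i·sin(x).
Reasoning: Euler's formula. Expand e^(ix) = Σ (ix)^k / k!. Since i² = -1, the even-k terms are Σ (-1)^m x^(2m)/(2m)! = cos(x) and the odd-k terms are i · Σ (-1)^m x^(2m+1)/(2m+1)! = i·sin(x).
So the two sides agree for every real x for which both sides are defined.

Conclusion: Yes, this is an identity.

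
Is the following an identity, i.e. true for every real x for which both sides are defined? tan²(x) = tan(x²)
Claim: tan²(x) = tan(x²).
Test a specific point where both sides are defined: x = -π/6.
LHS = tan²(x) ≈ 0.3333
RHS = tan(x²) ≈ 0.2812
Since 0.3333 ≠ 0.2812, the equation fails at this point, so it cannot hold for every real x for which both sides are defined.
tan²(x) means (tan x)², squaring the output; tan(x²) squares the input. These are different functions.

Conclusion: No, this is NOT an identity.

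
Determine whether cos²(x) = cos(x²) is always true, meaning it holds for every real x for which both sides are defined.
No, this is NOT an identity.

Claim: cos²(x) = cos(x²).
Test a specific point where both sides are defined: x = -π/2.
LHS = cos²(x) ≈ 0.0000
RHS = cos(x²) ≈ -0.7812
Since 0.0000 ≠ -0.7812, the equation fails at this point, so it cannot hold for every real x for which both sides are defined.
cos²(x) means (cos x)², squaring the output; cos(x²) squares the input. These are different functions.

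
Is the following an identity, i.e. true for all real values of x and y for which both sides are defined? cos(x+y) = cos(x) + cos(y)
No, this is NOT an identity.

Claim: cos(x+y) = cos(x) + cos(y).
Test a specific point where both sides are defined: x = π/3, y = 2π/3.
LHS = cos(x+y) ≈ -1.0000
RHS = cos(x) + cos(y) ≈ 0.0000
Since -1.0000 ≠ 0.0000, the equation fails at this point, so it cannot hold for all real values of x and y for which both sides are defined.
The correct expansion is cos(x+y) = cos(x)cos(y) - sin(x)sin(y); cosine is not additive.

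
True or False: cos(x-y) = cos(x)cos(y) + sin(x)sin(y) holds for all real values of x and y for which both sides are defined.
True.

Claim: cos(x-y) = cos(x)cos(y) + sin(x)sin(y).
Reasoning: Replace y by -y in cos(x+y) = cos(x)cos(y) - sin(x)sin(y) and use cos(-y) = cos(y), sin(-y) = -sin(y): cos(x-y) = cos(x)cos(y) + sin(x)sin(y).
So the two sides agree for all real values of x and y for which both sides are defined.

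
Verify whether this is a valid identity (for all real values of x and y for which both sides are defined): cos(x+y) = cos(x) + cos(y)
Claim: cos(x+y) = cos(x) + cos(y).
Test a specific point where both sides are defined: x = π/4, y = -π/4.
LHS = cos(x+y) ≈ 1.0000
RHS = cos(x) + cos(y) ≈ 1.4142
Since 1.0000 ≠ 1.4142, the equation fails at this point, so it cannot hold for all real values of x and y for which both sides are defined.
The correct expansion is cos(x+y) = cos(x)cos(y) - sin(x)sin(y); cosine is not additive.

Conclusion: No, this is NOT an identity.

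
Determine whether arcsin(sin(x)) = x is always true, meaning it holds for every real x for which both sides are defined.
No, this is NOT an identity.

Claim: arcsin(sin(x)) = x.
Test a specific point where both sides are defined: x = π.
LHS = arcsin(sin(x)) ≈ 0.0000
RHS = x ≈ 3.1416
Since 0.0000 ≠ 3.1416, the equation fails at this point, so it cannot hold for every real x for which both sides are defined.
arcsin only returns values in [-π/2, π/2], so arcsin(sin(x)) = x holds only for x in that interval, not for all real x.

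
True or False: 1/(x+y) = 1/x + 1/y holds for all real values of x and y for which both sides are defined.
False.

Claim: 1/(x+y) = 1/x + 1/y.
Test a specific point where both sides are defined: x = 4, y = 5.
LHS = 1/(x+y) ≈ 0.1111
RHS = 1/x + 1/y ≈ 0.4500
Since 0.1111 ≠ 0.4500, the equation fails at this point, so it cannot hold for all real values of x and y for which both sides are defined.
1/x + 1/y = (x+y)/(xy), which is not 1/(x+y).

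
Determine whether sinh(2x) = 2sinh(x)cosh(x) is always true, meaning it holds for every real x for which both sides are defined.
Yes, this is an identity.

Claim: sinh(2x) = 2sinh(x)cosh(x).
Reasoning: 2sinh(x)cosh(x) = 2 · (e^x - e^-x)/2 · (e^x + e^-x)/2 = (e^(2x) - e^(-2x))/2 = sinh(2x).
So the two sides agree for every real x for which both sides are defined.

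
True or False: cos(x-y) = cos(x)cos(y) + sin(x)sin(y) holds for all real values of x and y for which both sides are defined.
Claim: cos(x-y) = cos(x)cos(y) + sin(x)sin(y).
Reasoning: Replace y by -y in cos(x+y) = cos(x)cos(y) - sin(x)sin(y) and use cos(-y) = cos(y), sin(-y) = -sin(y): cos(x-y) = cos(x)cos(y) + sin(x)sin(y).
So the two sides agree for all real values of x and y for which both sides are defined.

Conclusion: True.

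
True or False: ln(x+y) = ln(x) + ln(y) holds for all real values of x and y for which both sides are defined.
Claim: ln(x+y) = ln(x) + ln(y).
Test a specific point where both sides are defined: x = 2, y = 4.
LHS = ln(x+y) ≈ 1.7918
RHS = ln(x) + ln(y) ≈ 2.0794
Since 1.7918 ≠ 2.0794, the equation fails at this point, so it cannot hold for all real values of x and y for which both sides are defined.
ln(x) + ln(y) = ln(xy), not ln(x+y).

Conclusion: False.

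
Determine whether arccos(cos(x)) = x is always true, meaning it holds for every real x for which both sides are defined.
Claim: arccos(cos(x)) = x.
Test a specific point where both sides are defined: x = -π/3.
LHS = arccos(cos(x)) ≈ 1.0472
RHS = x ≈ -1.0472
Since 1.0472 ≠ -1.0472, the equation fails at this point, so it cannot hold for every real x for which both sides are defined.
arccos only returns values in [0, π], so arccos(cos(x)) = x holds only for x in that interval, not for all real x.

Conclusion: No, this is NOT an identity.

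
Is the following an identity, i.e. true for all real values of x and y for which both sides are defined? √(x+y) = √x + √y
No, this is NOT an identity.

Claim: √(x+y) = √x + √y.
Test a specific point where both sides are defined: x = 5, y = 1/2.
LHS = √(x+y) ≈ 2.3452
RHS = √x + √y ≈ 2.9432
Since 2.3452 ≠ 2.9432, the equation fails at this point, so it cannot hold for all real values of x and y for which both sides are defined.
Squaring the right side gives x + 2√(xy) + y, not x + y.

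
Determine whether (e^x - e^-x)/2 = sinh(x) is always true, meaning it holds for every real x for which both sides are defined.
Claim: (e^x - e^-x)/2 = sinh(x).
Reasoning: This is exactly the definition of the hyperbolic sine: sinh(x) := (e^x - e^-x)/2.
So the two sides agree for every real x for which both sides are defined.

Conclusion: Yes, this is an identity.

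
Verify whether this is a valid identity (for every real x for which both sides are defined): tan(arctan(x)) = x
Yes, this is an identity.

Claim: tan(arctan(x)) = x.
Reasoning: For every real x, arctan(x) is by definition the angle in (-π/2, π/2) whose tangent equals x. Taking the tangent of that angle returns x.
So the two sides agree for every real x for which both sides are defined.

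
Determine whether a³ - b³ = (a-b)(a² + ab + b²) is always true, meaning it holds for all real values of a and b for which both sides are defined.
Claim: a³ - b³ = (a-b)(a² + ab + b²).
Reasoning: Expand the right side: (a-b)(a² + ab + b²) = a³ + a²b + ab² - a²b - ab² - b³ = a³ - b³ (the middle terms cancel in pairs).
So the two sides agree for all real values of a and b for which both sides are defined.

Conclusion: Yes, this is an identity.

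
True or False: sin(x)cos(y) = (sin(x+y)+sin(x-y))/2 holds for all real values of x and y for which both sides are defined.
Claim: sin(x)cos(y) = (sin(x+y)+sin(x-y))/2.
Reasoning: sin(x+y) = sin(x)cos(y) + cos(x)sin(y) and sin(x-y) = sin(x)cos(y) - cos(x)sin(y). Adding, sin(x+y) + sin(x-y) = 2sin(x)cos(y); divide by 2.
So the two sides agree for all real values of x and y for which both sides are defined.

Conclusion: True.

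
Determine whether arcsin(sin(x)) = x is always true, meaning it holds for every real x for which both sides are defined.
No, this is NOT an identity.

Claim: arcsin(sin(x)) = x.
Test a specific point where both sides are defined: x = 3π/4.
LHS = arcsin(sin(x)) ≈ 0.7854
RHS = x ≈ 2.3562
Since 0.7854 ≠ 2.3562, the equation fails at this point, so it cannot hold for every real x for which both sides are defined.
arcsin only returns values in [-π/2, π/2], so arcsin(sin(x)) = x holds only for x in that interval, not for all real x.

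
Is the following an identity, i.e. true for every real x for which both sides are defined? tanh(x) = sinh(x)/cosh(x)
Yes, this is an identity.

Claim: tanh(x) = sinh(x)/cosh(x).
Reasoning: tanh(x) is defined as sinh(x)/cosh(x) = (e^x - e^-x)/(e^x + e^-x); cosh(x) ≥ 1 is never zero, so this holds for every real x.
So the two sides agree for every real x for which both sides are defined.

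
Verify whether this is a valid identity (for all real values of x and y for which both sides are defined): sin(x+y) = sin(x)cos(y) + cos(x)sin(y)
Yes, this is an identity.

Claim: sin(x+y) = sin(x)cos(y) + cos(x)sin(y).
Reasoning: By Euler's formula e^(i(x+y)) = e^(ix)·e^(iy) = (cos x + i·sin x)(cos y + i·sin y). The imaginary part of the left side is sin(x+y); the imaginary part of the product is sin(x)cos(y) + cos(x)sin(y).
So the two sides agree for all real values of x and y for which both sides are defined.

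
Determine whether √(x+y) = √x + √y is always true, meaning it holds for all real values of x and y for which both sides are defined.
No, this is NOT an identity.

Claim: √(x+y) = √x + √y.
Test a specific point where both sides are defined: x = 1/2, y = 5.
LHS = √(x+y) ≈ 2.3452
RHS = √x + √y ≈ 2.9432
Since 2.3452 ≠ 2.9432, the equation fails at this point, so it cannot hold for all real values of x and y for which both sides are defined.
Squaring the right side gives x + 2√(xy) + y, not x + y.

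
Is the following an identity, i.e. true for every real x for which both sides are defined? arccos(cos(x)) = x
Claim: arccos(cos(x)) = x.
Test a specific point where both sides are defined: x = -π/6.
LHS = arccos(cos(x)) ≈ 0.5236
RHS = x ≈ -0.5236
Since 0.5236 ≠ -0.5236, the equation fails at this point, so it cannot hold for every real x for which both sides are defined.
arccos only returns values in [0, π], so arccos(cos(x)) = x holds only for x in that interval, not for all real x.

Conclusion: No, this is NOT an identity.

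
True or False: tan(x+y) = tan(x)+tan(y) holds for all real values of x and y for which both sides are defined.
Claim: tan(x+y) = tan(x)+tan(y).
Test a specific point where both sides are defined: x = 2π/3, y = 2π/3.
LHS = tan(x+y) ≈ 1.7321
RHS = tan(x)+tan(y) ≈ -3.4641
Since 1.7321 ≠ -3.4641, the equation fails at this point, so it cannot hold for all real values of x and y for which both sides are defined.
The correct formula is tan(x+y) = (tan(x) + tan(y))/(1 - tan(x)tan(y)).

Conclusion: False.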